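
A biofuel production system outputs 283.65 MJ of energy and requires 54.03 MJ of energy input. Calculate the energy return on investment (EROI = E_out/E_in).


EROI = E_out / E_in
= 283.65 / 54.03
= 5.2499

5.2499


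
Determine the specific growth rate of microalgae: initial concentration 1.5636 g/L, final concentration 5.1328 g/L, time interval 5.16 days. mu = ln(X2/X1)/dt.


mu = ln(X2/X1) / dt
= ln(5.1328/1.5636) / 5.16
= 0.2304 per day

0.2304 per day


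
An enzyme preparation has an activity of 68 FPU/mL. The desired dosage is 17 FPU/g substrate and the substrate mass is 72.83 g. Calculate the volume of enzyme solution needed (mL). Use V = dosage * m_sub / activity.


V = dosage * m_sub / activity
V = 17 * 72.83 / 68
V = 18.2075 mL

18.2075 mL


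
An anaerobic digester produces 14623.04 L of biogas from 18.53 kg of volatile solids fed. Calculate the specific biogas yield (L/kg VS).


Y = V / VS
= 14623.04 / 18.53
= 789.1549 L/kg VS

789.1549 L/kg VS


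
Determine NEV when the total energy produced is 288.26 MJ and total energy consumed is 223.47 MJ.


NEV = E_out - E_in
= 288.26 - 223.47
= 64.7900 MJ

64.7900 MJ


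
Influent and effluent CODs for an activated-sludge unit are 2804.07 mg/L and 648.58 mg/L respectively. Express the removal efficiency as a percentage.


eta = (COD_in - COD_out) / COD_in * 100
= (2804.07 - 648.58) / 2804.07 * 100
= 76.8700%

76.8700%


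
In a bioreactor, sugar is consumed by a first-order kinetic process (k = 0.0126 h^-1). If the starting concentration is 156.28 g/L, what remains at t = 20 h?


S = S0 * exp(-k * t)
S = 156.28 * exp(-0.0126 * 20)
S = 121.4678 g/L

121.4678 g/L


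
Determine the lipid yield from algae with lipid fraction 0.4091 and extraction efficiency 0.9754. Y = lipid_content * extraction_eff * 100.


Y = lipid_content * extraction_eff * 100
= 0.4091 * 0.9754 * 100
= 39.9036%

39.9036%


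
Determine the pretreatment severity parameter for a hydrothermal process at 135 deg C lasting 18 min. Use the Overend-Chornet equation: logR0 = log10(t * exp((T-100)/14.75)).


logR0 = log10(t * exp((T - 100) / 14.75))
= log10(18 * exp((135 - 100) / 14.75))
= 2.2858

2.2858


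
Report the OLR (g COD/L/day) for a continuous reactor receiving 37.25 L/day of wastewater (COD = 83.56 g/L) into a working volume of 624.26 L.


OLR = Q * S / V
= 37.25 * 83.56 / 624.26
= 4.9861 g/L/day

4.9861 g/L/day


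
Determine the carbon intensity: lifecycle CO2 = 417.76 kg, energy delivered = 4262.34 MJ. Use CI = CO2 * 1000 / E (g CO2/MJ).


CI = CO2 * 1000 / E
= 417.76 * 1000 / 4262.34
= 98.0119 g CO2/MJ

98.0119 g CO2/MJ


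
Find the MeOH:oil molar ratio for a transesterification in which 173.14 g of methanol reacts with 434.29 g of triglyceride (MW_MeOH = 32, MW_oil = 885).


Molar ratio = n_MeOH / n_oil = (MeOH/32) / (oil/885) = (MeOH * 885) / (32 * oil)
= (173.14 * 885) / (32 * 434.29)
= 11.0258

11.0258


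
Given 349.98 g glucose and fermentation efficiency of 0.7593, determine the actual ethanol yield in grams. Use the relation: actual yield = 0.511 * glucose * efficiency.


Actual ethanol: m = 0.511 * 349.98 * 0.7593
m = 135.7930 g

135.7930 g


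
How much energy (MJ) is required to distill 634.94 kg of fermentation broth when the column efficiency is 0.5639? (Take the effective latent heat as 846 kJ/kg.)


E = m * 846 / (eta * 1000)
= 634.94 * 846 / (0.5639 * 1000)
= 952.5789 MJ

952.5789 MJ


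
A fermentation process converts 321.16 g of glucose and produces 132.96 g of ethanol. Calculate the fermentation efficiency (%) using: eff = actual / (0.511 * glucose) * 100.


Fermentation efficiency = (actual / (0.511 * glucose)) * 100
= (132.96 / (0.511 * 321.16)) * 100
= 81.0175%

81.0175%


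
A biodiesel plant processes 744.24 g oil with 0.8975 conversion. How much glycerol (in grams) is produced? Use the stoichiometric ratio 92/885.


glycerol = oil * conv * (92/885)
= 744.24 * 0.8975 * 92 / 885
= 69.4372 g

69.4372 g


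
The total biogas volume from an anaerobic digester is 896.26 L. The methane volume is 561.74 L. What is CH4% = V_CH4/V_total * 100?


CH4% = V_CH4 / V_total * 100
= 561.74 / 896.26 * 100
= 62.6760%

62.6760%


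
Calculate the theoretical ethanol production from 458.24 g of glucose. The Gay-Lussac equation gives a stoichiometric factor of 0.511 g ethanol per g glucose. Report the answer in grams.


Theoretical ethanol yield: m_EtOH = 0.511 * m_glucose
m_EtOH = 0.511 * 458.24 = 234.1606 g

234.1606 g


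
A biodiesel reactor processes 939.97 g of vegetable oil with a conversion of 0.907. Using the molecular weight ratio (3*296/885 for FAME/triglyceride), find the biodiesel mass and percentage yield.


m_FAME = oil * conv * (3 * 296 / 885) = oil * conv * (888/885)
= 939.97 * 0.907 * 888 / 885
= 855.4428 g
Y = m_FAME / oil * 100 = conv * (888/885) * 100
= 0.907 * 888 / 885 * 100
= 91.01%

855.4428 g FAME; Y = 91.01%


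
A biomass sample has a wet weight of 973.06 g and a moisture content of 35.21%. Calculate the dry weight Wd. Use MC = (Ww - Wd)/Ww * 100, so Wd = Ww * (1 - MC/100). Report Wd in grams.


Wd = Ww * (1 - MC/100)
= 973.06 * (1 - 35.21/100)
= 630.4456 g

630.4456 g


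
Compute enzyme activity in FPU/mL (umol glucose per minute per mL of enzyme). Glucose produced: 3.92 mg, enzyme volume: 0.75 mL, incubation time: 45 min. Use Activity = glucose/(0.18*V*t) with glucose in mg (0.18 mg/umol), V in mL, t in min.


Activity = glucose_mg / (0.18 mg/umol * V_mL * t_min)
= 3.92 / (0.18 * 0.75 * 45)
= 0.6453 FPU/mL

0.6453 FPU/mL


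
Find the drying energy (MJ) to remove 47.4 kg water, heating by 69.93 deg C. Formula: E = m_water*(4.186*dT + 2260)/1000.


E = m_water * (4.186 * dT + 2260) / 1000
= 47.4 * (4.186 * 69.93 + 2260) / 1000
= 120.9993 MJ

120.9993 MJ


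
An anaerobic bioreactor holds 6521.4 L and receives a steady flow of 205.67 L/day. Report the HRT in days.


HRT = V / Q
= 6521.4 / 205.67
= 31.7081 days

31.7081 days


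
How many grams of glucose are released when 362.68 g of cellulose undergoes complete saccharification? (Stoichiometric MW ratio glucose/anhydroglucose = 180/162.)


glucose = cellulose * 180/162
= 362.68 * 180/162
= 402.9778 g

402.9778 g


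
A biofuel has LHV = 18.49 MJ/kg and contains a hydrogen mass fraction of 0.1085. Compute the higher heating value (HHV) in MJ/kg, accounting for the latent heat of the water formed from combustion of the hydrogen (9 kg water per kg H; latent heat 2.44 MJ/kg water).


HHV = LHV + H_frac * 9 * 2.44
= 18.49 + 0.1085 * 9 * 2.44
= 20.8727 MJ/kg

20.8727 MJ/kg


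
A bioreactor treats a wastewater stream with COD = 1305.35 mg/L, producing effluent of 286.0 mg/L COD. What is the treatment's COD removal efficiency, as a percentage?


eta = (COD_in - COD_out) / COD_in * 100
= (1305.35 - 286.0) / 1305.35 * 100
= 78.0902%

78.0902%


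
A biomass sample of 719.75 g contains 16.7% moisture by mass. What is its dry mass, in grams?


Wd = Ww * (1 - MC/100)
= 719.75 * (1 - 16.7/100)
= 599.5517 g

599.5517 g


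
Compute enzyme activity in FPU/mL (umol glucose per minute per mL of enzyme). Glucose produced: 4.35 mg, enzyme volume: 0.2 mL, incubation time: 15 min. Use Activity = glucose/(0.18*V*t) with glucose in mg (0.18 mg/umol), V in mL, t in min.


Activity = glucose_mg / (0.18 mg/umol * V_mL * t_min)
= 4.35 / (0.18 * 0.2 * 15)
= 8.0556 FPU/mL

8.0556 FPU/mL


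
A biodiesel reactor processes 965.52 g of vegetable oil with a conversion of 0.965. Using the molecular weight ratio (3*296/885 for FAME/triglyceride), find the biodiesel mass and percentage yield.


m_FAME = oil * conv * (3 * 296 / 885) = oil * conv * (888/885)
= 965.52 * 0.965 * 888 / 885
= 934.8852 g
Y = m_FAME / oil * 100 = conv * (888/885) * 100
= 0.965 * 888 / 885 * 100
= 96.83%

934.8852 g FAME; Y = 96.83%


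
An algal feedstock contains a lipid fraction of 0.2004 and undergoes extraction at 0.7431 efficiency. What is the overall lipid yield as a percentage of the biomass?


Y = lipid_content * extraction_eff * 100
= 0.2004 * 0.7431 * 100
= 14.8917%

14.8917%


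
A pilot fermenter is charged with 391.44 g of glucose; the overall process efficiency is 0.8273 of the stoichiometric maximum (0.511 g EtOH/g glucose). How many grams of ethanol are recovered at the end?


Actual ethanol: m = 0.511 * 391.44 * 0.8273
m = 165.4814 g

165.4814 g


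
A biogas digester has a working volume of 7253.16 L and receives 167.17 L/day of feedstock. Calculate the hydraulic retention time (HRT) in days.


HRT = V / Q
= 7253.16 / 167.17
= 43.3879 days

43.3879 days


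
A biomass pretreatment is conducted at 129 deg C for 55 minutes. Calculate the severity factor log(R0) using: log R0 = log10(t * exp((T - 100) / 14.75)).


logR0 = log10(t * exp((T - 100) / 14.75))
= log10(55 * exp((129 - 100) / 14.75))
= 2.5942

2.5942


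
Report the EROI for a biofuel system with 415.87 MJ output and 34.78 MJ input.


EROI = E_out / E_in
= 415.87 / 34.78
= 11.9572

11.9572


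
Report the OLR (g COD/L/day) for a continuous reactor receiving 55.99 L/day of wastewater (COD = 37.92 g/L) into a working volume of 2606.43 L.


OLR = Q * S / V
= 55.99 * 37.92 / 2606.43
= 0.8146 g/L/day

0.8146 g/L/day


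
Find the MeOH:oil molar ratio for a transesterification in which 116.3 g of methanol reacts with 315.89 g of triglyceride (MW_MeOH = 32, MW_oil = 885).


Molar ratio = n_MeOH / n_oil = (MeOH/32) / (oil/885) = (MeOH * 885) / (32 * oil)
= (116.3 * 885) / (32 * 315.89)
= 10.1821

10.1821


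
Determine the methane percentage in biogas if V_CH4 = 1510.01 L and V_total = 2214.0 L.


CH4% = V_CH4 / V_total * 100
= 1510.01 / 2214.0 * 100
= 68.2028%

68.2028%


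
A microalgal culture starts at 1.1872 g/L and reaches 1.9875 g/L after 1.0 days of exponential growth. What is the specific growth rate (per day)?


mu = ln(X2/X1) / dt
= ln(1.9875/1.1872) / 1.0
= 0.5153 per day

0.5153 per day


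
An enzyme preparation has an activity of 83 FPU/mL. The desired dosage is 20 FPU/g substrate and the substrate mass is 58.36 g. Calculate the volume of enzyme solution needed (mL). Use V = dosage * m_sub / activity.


V = dosage * m_sub / activity
V = 20 * 58.36 / 83
V = 14.0627 mL

14.0627 mL


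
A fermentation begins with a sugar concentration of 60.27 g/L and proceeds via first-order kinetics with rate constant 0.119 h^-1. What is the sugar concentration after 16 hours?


S = S0 * exp(-k * t)
S = 60.27 * exp(-0.119 * 16)
S = 8.9785 g/L

8.9785 g/L


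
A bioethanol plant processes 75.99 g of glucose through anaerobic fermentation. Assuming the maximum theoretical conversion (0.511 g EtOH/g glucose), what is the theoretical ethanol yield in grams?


Theoretical ethanol yield: m_EtOH = 0.511 * m_glucose
m_EtOH = 0.511 * 75.99 = 38.8309 g

38.8309 g


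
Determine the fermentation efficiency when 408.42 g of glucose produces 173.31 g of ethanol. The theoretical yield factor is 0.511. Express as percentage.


Fermentation efficiency = (actual / (0.511 * glucose)) * 100
= (173.31 / (0.511 * 408.42)) * 100
= 83.0416%

83.0416%


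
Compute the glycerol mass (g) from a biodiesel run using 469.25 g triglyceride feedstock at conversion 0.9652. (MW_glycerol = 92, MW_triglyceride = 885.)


glycerol = oil * conv * (92/885)
= 469.25 * 0.9652 * 92 / 885
= 47.0832 g

47.0832 g


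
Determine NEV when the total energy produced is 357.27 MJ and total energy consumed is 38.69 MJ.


NEV = E_out - E_in
= 357.27 - 38.69
= 318.5800 MJ

318.5800 MJ


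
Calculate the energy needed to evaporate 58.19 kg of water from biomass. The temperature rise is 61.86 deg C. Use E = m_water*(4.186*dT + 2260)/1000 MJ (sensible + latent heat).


E = m_water * (4.186 * dT + 2260) / 1000
= 58.19 * (4.186 * 61.86 + 2260) / 1000
= 146.5775 MJ

146.5775 MJ


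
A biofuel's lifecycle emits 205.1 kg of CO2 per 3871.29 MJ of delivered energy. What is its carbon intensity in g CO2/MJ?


CI = CO2 * 1000 / E
= 205.1 * 1000 / 3871.29
= 52.9798 g CO2/MJ

52.9798 g CO2/MJ


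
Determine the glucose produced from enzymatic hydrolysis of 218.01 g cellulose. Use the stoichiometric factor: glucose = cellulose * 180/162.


glucose = cellulose * 180/162
= 218.01 * 180/162
= 242.2333 g

242.2333 g


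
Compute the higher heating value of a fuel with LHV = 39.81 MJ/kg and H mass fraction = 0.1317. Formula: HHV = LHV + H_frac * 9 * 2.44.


HHV = LHV + H_frac * 9 * 2.44
= 39.81 + 0.1317 * 9 * 2.44
= 42.7021 MJ/kg

42.7021 MJ/kg


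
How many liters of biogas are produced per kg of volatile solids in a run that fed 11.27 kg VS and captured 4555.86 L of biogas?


Y = V / VS
= 4555.86 / 11.27
= 404.2467 L/kg VS

404.2467 L/kg VS


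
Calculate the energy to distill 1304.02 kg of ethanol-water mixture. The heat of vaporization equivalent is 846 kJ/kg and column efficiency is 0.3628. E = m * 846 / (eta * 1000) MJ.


E = m * 846 / (eta * 1000)
= 1304.02 * 846 / (0.3628 * 1000)
= 3040.7964 MJ

3040.7964 MJ


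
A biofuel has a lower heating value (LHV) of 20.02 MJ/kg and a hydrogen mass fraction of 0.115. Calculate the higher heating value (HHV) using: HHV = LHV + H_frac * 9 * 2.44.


HHV = LHV + H_frac * 9 * 2.44
= 20.02 + 0.115 * 9 * 2.44
= 22.5454 MJ/kg

22.5454 MJ/kg


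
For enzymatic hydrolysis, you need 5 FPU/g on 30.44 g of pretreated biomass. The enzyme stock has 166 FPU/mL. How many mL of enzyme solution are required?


V = dosage * m_sub / activity
V = 5 * 30.44 / 166
V = 0.9169 mL

0.9169 mL


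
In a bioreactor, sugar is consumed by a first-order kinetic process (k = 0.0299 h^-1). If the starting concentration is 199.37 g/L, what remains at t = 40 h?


S = S0 * exp(-k * t)
S = 199.37 * exp(-0.0299 * 40)
S = 60.2898 g/L

60.2898 g/L


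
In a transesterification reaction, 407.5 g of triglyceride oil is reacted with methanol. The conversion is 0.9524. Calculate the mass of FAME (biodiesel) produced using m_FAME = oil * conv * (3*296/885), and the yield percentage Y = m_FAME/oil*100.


m_FAME = oil * conv * (3 * 296 / 885) = oil * conv * (888/885)
= 407.5 * 0.9524 * 888 / 885
= 389.4186 g
Y = m_FAME / oil * 100 = conv * (888/885) * 100
= 0.9524 * 888 / 885 * 100
= 95.56%

389.4186 g FAME; Y = 95.56%


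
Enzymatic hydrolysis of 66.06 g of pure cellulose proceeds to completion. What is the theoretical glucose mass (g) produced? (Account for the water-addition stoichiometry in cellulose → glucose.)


glucose = cellulose * 180/162
= 66.06 * 180/162
= 73.4000 g

73.4000 g


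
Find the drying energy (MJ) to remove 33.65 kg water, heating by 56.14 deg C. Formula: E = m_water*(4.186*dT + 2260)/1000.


E = m_water * (4.186 * dT + 2260) / 1000
= 33.65 * (4.186 * 56.14 + 2260) / 1000
= 83.9568 MJ

83.9568 MJ


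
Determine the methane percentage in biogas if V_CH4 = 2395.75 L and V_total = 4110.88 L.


CH4% = V_CH4 / V_total * 100
= 2395.75 / 4110.88 * 100
= 58.2783%

58.2783%


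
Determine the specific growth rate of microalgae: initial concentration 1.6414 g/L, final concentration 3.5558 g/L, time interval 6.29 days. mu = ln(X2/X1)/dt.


mu = ln(X2/X1) / dt
= ln(3.5558/1.6414) / 6.29
= 0.1229 per day

0.1229 per day


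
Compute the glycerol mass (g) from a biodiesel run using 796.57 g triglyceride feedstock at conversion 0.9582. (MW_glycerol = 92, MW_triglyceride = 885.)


glycerol = oil * conv * (92/885)
= 796.57 * 0.9582 * 92 / 885
= 79.3459 g

79.3459 g


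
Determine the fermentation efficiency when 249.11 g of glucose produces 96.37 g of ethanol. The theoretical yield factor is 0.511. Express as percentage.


Fermentation efficiency = (actual / (0.511 * glucose)) * 100
= (96.37 / (0.511 * 249.11)) * 100
= 75.7059%

75.7059%


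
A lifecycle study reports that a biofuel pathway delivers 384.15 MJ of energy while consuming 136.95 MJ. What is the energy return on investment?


EROI = E_out / E_in
= 384.15 / 136.95
= 2.8050

2.8050


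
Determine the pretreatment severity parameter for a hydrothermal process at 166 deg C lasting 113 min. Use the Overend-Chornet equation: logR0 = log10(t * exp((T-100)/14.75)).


logR0 = log10(t * exp((T - 100) / 14.75))
= log10(113 * exp((166 - 100) / 14.75))
= 3.9964

3.9964


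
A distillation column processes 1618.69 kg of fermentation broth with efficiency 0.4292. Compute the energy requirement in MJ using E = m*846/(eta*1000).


E = m * 846 / (eta * 1000)
= 1618.69 * 846 / (0.4292 * 1000)
= 3190.6145 MJ

3190.6145 MJ


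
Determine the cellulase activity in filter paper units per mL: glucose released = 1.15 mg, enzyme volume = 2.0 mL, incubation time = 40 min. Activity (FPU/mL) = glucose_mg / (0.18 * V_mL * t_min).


Activity = glucose_mg / (0.18 mg/umol * V_mL * t_min)
= 1.15 / (0.18 * 2.0 * 40)
= 0.0799 FPU/mL

0.0799 FPU/mL


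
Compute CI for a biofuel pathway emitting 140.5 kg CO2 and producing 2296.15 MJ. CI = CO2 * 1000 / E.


CI = CO2 * 1000 / E
= 140.5 * 1000 / 2296.15
= 61.1894 g CO2/MJ

61.1894 g CO2/MJ


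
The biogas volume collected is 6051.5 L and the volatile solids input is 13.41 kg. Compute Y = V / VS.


Y = V / VS
= 6051.5 / 13.41
= 451.2677 L/kg VS

451.2677 L/kg VS


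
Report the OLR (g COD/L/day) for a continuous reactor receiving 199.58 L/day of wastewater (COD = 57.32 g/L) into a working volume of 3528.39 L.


OLR = Q * S / V
= 199.58 * 57.32 / 3528.39
= 3.2423 g/L/day

3.2423 g/L/day


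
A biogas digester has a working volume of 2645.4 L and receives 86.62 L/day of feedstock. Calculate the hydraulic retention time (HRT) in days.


HRT = V / Q
= 2645.4 / 86.62
= 30.5403 days

30.5403 days


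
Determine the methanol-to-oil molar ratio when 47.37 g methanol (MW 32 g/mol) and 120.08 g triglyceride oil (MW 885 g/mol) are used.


Molar ratio = n_MeOH / n_oil = (MeOH/32) / (oil/885) = (MeOH * 885) / (32 * oil)
= (47.37 * 885) / (32 * 120.08)
= 10.9100

10.9100


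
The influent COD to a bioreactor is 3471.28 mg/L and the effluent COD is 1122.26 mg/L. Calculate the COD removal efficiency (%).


eta = (COD_in - COD_out) / COD_in * 100
= (3471.28 - 1122.26) / 3471.28 * 100
= 67.6701%

67.6701%


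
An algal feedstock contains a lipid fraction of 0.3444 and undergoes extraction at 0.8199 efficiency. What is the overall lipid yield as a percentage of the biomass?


Y = lipid_content * extraction_eff * 100
= 0.3444 * 0.8199 * 100
= 28.2374%

28.2374%


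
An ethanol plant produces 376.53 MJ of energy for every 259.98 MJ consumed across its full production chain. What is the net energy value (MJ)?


NEV = E_out - E_in
= 376.53 - 259.98
= 116.5500 MJ

116.5500 MJ


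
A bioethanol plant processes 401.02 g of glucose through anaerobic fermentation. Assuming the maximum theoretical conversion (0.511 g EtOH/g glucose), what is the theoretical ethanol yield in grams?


Theoretical ethanol yield: m_EtOH = 0.511 * m_glucose
m_EtOH = 0.511 * 401.02 = 204.9212 g

204.9212 g


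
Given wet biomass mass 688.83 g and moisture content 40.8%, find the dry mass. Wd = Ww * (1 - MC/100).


Wd = Ww * (1 - MC/100)
= 688.83 * (1 - 40.8/100)
= 407.7874 g

407.7874 g


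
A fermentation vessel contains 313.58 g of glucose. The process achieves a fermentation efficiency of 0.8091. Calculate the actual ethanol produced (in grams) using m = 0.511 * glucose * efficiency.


Actual ethanol: m = 0.511 * 313.58 * 0.8091
m = 129.6497 g

129.6497 g


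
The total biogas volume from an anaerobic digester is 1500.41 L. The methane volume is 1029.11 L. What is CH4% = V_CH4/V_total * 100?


CH4% = V_CH4 / V_total * 100
= 1029.11 / 1500.41 * 100
= 68.5886%

68.5886%


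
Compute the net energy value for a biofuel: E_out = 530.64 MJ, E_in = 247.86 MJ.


NEV = E_out - E_in
= 530.64 - 247.86
= 282.7800 MJ

282.7800 MJ


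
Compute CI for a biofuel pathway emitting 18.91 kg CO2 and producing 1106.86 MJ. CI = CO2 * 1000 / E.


CI = CO2 * 1000 / E
= 18.91 * 1000 / 1106.86
= 17.0844 g CO2/MJ

17.0844 g CO2/MJ


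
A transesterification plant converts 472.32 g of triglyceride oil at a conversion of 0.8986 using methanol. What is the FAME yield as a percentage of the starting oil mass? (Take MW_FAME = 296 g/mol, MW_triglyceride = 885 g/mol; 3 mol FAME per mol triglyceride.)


m_FAME = oil * conv * (3 * 296 / 885) = oil * conv * (888/885)
= 472.32 * 0.8986 * 888 / 885
= 425.8655 g
Y = m_FAME / oil * 100 = conv * (888/885) * 100
= 0.8986 * 888 / 885 * 100
= 90.16%

90.16%


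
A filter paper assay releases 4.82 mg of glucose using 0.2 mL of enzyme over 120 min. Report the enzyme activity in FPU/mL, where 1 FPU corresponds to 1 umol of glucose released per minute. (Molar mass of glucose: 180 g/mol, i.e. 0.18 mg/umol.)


Activity = glucose_mg / (0.18 mg/umol * V_mL * t_min)
= 4.82 / (0.18 * 0.2 * 120)
= 1.1157 FPU/mL

1.1157 FPU/mL


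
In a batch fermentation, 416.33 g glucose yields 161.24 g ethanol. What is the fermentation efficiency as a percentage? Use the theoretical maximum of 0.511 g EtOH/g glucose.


Fermentation efficiency = (actual / (0.511 * glucose)) * 100
= (161.24 / (0.511 * 416.33)) * 100
= 75.7904%

75.7904%


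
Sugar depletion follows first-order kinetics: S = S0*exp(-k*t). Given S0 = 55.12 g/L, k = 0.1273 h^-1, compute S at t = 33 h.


S = S0 * exp(-k * t)
S = 55.12 * exp(-0.1273 * 33)
S = 0.8258 g/L

0.8258 g/L


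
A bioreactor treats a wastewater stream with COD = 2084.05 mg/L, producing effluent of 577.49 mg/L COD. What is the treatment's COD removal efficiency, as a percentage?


eta = (COD_in - COD_out) / COD_in * 100
= (2084.05 - 577.49) / 2084.05 * 100
= 72.2900%

72.2900%


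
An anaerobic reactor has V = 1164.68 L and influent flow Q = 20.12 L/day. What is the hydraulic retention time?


HRT = V / Q
= 1164.68 / 20.12
= 57.8867 days

57.8867 days


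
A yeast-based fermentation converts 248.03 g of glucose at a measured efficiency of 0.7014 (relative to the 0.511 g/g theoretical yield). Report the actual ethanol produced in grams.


Actual ethanol: m = 0.511 * 248.03 * 0.7014
m = 88.8978 g

88.8978 g


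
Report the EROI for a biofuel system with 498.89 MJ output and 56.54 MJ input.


EROI = E_out / E_in
= 498.89 / 56.54
= 8.8237

8.8237


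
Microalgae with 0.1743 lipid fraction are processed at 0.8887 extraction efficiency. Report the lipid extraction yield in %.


Y = lipid_content * extraction_eff * 100
= 0.1743 * 0.8887 * 100
= 15.4900%

15.4900%


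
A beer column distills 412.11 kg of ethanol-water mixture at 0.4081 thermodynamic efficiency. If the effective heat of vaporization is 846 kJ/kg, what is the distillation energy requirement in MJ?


E = m * 846 / (eta * 1000)
= 412.11 * 846 / (0.4081 * 1000)
= 854.3128 MJ

854.3128 MJ


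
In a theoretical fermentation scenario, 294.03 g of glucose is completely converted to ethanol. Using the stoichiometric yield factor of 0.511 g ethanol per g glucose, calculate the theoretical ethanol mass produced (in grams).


Theoretical ethanol yield: m_EtOH = 0.511 * m_glucose
m_EtOH = 0.511 * 294.03 = 150.2493 g

150.2493 g


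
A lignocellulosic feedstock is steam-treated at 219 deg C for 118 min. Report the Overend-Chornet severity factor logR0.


logR0 = log10(t * exp((T - 100) / 14.75))
= log10(118 * exp((219 - 100) / 14.75))
= 5.5757

5.5757


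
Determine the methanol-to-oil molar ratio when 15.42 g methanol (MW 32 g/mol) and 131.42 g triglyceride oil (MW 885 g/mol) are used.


Molar ratio = n_MeOH / n_oil = (MeOH/32) / (oil/885) = (MeOH * 885) / (32 * oil)
= (15.42 * 885) / (32 * 131.42)
= 3.2450

3.2450


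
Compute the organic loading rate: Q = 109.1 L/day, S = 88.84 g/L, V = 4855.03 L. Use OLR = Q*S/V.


OLR = Q * S / V
= 109.1 * 88.84 / 4855.03
= 1.9964 g/L/day

1.9964 g/L/day


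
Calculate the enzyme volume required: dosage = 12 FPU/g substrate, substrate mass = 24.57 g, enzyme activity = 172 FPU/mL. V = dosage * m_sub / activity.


V = dosage * m_sub / activity
V = 12 * 24.57 / 172
V = 1.7142 mL

1.7142 mL


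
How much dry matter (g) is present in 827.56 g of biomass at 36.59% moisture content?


Wd = Ww * (1 - MC/100)
= 827.56 * (1 - 36.59/100)
= 524.7558 g

524.7558 g


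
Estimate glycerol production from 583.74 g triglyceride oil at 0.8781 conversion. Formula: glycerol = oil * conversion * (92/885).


glycerol = oil * conv * (92/885)
= 583.74 * 0.8781 * 92 / 885
= 53.2854 g

53.2854 g


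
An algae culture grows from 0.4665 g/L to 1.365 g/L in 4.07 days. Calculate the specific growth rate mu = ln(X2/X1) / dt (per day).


mu = ln(X2/X1) / dt
= ln(1.365/0.4665) / 4.07
= 0.2638 per day

0.2638 per day


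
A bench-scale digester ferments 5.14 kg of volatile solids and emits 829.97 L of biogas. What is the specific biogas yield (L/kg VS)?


Y = V / VS
= 829.97 / 5.14
= 161.4728 L/kg VS

161.4728 L/kg VS


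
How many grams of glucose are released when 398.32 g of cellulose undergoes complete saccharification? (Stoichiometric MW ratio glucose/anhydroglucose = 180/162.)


glucose = cellulose * 180/162
= 398.32 * 180/162
= 442.5778 g

442.5778 g


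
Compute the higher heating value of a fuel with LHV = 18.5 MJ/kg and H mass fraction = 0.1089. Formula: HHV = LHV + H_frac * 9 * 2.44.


HHV = LHV + H_frac * 9 * 2.44
= 18.5 + 0.1089 * 9 * 2.44
= 20.8914 MJ/kg

20.8914 MJ/kg


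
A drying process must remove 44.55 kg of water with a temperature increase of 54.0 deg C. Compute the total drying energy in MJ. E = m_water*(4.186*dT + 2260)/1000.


E = m_water * (4.186 * dT + 2260) / 1000
= 44.55 * (4.186 * 54.0 + 2260) / 1000
= 110.7533 MJ

110.7533 MJ


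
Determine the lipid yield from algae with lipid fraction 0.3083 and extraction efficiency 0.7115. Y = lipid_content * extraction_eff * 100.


Y = lipid_content * extraction_eff * 100
= 0.3083 * 0.7115 * 100
= 21.9355%

21.9355%


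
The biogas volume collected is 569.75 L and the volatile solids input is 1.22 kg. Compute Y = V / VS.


Y = V / VS
= 569.75 / 1.22
= 467.0082 L/kg VS

467.0082 L/kg VS


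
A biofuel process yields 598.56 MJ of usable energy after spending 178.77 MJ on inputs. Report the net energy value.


NEV = E_out - E_in
= 598.56 - 178.77
= 419.7900 MJ

419.7900 MJ


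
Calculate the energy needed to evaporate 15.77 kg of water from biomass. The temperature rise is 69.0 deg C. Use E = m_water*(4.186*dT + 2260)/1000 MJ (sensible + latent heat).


E = m_water * (4.186 * dT + 2260) / 1000
= 15.77 * (4.186 * 69.0 + 2260) / 1000
= 40.1951 MJ

40.1951 MJ


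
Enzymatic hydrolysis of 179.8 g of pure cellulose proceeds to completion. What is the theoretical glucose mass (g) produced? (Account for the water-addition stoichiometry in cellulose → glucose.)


glucose = cellulose * 180/162
= 179.8 * 180/162
= 199.7778 g

199.7778 g


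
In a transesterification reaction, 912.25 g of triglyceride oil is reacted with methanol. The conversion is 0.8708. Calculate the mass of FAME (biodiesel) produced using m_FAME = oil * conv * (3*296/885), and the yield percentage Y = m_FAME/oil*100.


m_FAME = oil * conv * (3 * 296 / 885) = oil * conv * (888/885)
= 912.25 * 0.8708 * 888 / 885
= 797.0801 g
Y = m_FAME / oil * 100 = conv * (888/885) * 100
= 0.8708 * 888 / 885 * 100
= 87.38%

797.0801 g FAME; Y = 87.38%


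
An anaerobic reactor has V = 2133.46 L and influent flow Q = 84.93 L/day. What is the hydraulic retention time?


HRT = V / Q
= 2133.46 / 84.93
= 25.1202 days

25.1202 days


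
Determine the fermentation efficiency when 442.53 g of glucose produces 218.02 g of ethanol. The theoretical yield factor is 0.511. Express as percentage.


Fermentation efficiency = (actual / (0.511 * glucose)) * 100
= (218.02 / (0.511 * 442.53)) * 100
= 96.4124%

96.4124%


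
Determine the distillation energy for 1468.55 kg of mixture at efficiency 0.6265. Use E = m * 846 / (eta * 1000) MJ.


E = m * 846 / (eta * 1000)
= 1468.55 * 846 / (0.6265 * 1000)
= 1983.0699 MJ

1983.0699 MJ


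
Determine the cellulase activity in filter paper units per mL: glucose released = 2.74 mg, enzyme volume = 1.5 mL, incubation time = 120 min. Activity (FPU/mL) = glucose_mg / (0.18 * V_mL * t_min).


Activity = glucose_mg / (0.18 mg/umol * V_mL * t_min)
= 2.74 / (0.18 * 1.5 * 120)
= 0.0846 FPU/mL

0.0846 FPU/mL


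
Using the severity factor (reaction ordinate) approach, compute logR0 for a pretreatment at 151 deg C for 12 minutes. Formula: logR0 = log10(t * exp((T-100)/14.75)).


logR0 = log10(t * exp((T - 100) / 14.75))
= log10(12 * exp((151 - 100) / 14.75))
= 2.5808

2.5808


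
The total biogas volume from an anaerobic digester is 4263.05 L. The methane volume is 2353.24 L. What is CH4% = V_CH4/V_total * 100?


CH4% = V_CH4 / V_total * 100
= 2353.24 / 4263.05 * 100
= 55.2009%

55.2009%


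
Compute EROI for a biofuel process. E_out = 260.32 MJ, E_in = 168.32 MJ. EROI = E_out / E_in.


EROI = E_out / E_in
= 260.32 / 168.32
= 1.5466

1.5466


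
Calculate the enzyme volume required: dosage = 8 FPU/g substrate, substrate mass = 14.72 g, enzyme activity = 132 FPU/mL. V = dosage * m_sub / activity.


V = dosage * m_sub / activity
V = 8 * 14.72 / 132
V = 0.8921 mL

0.8921 mL


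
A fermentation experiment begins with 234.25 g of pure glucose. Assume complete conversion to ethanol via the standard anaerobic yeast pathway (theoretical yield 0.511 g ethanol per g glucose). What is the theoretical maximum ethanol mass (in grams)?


Theoretical ethanol yield: m_EtOH = 0.511 * m_glucose
m_EtOH = 0.511 * 234.25 = 119.7018 g

119.7018 g


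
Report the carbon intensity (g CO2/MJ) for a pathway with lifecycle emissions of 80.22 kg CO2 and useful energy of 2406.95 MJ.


CI = CO2 * 1000 / E
= 80.22 * 1000 / 2406.95
= 33.3285 g CO2/MJ

33.3285 g CO2/MJ


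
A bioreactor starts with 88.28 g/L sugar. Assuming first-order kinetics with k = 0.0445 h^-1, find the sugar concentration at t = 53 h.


S = S0 * exp(-k * t)
S = 88.28 * exp(-0.0445 * 53)
S = 8.3479 g/L

8.3479 g/L


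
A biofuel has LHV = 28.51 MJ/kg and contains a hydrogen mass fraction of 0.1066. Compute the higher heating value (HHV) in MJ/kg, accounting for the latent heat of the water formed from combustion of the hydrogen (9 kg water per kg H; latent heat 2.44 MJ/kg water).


HHV = LHV + H_frac * 9 * 2.44
= 28.51 + 0.1066 * 9 * 2.44
= 30.8509 MJ/kg

30.8509 MJ/kg


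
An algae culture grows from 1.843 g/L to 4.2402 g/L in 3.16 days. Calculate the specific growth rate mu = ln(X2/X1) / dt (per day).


mu = ln(X2/X1) / dt
= ln(4.2402/1.843) / 3.16
= 0.2637 per day

0.2637 per day


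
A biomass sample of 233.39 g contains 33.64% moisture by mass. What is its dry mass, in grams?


Wd = Ww * (1 - MC/100)
= 233.39 * (1 - 33.64/100)
= 154.8776 g

154.8776 g


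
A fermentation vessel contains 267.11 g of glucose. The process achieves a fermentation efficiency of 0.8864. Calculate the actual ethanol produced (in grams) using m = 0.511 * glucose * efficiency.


Actual ethanol: m = 0.511 * 267.11 * 0.8864
m = 120.9876 g

120.9876 g


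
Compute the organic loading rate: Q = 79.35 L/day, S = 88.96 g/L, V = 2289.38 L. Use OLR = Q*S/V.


OLR = Q * S / V
= 79.35 * 88.96 / 2289.38
= 3.0834 g/L/day

3.0834 g/L/day


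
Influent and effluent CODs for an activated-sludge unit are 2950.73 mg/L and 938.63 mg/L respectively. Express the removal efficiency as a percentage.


eta = (COD_in - COD_out) / COD_in * 100
= (2950.73 - 938.63) / 2950.73 * 100
= 68.1899%

68.1899%


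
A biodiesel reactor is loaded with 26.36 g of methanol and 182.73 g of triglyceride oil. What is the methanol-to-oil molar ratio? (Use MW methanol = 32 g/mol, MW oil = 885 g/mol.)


Molar ratio = n_MeOH / n_oil = (MeOH/32) / (oil/885) = (MeOH * 885) / (32 * oil)
= (26.36 * 885) / (32 * 182.73)
= 3.9896

3.9896


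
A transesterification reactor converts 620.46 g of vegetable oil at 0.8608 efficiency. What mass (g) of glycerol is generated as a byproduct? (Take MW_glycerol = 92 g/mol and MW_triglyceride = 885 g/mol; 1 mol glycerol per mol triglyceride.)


glycerol = oil * conv * (92/885)
= 620.46 * 0.8608 * 92 / 885
= 55.5214 g

55.5214 g


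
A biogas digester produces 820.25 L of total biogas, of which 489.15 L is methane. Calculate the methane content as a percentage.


CH4% = V_CH4 / V_total * 100
= 489.15 / 820.25 * 100
= 59.6343%

59.6343%


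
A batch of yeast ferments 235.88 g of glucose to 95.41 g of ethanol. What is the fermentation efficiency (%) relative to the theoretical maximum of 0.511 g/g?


Fermentation efficiency = (actual / (0.511 * glucose)) * 100
= (95.41 / (0.511 * 235.88)) * 100
= 79.1556%

79.1556%


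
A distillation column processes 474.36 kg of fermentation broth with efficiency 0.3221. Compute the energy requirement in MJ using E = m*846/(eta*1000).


E = m * 846 / (eta * 1000)
= 474.36 * 846 / (0.3221 * 1000)
= 1245.9129 MJ

1245.9129 MJ


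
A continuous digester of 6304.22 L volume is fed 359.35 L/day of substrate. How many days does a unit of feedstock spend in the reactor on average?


HRT = V / Q
= 6304.22 / 359.35
= 17.5434 days

17.5434 days


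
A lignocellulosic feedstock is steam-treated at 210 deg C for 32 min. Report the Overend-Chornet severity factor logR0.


logR0 = log10(t * exp((T - 100) / 14.75))
= log10(32 * exp((210 - 100) / 14.75))
= 4.7440

4.7440


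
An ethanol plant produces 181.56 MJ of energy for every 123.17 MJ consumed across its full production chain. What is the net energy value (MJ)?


NEV = E_out - E_in
= 181.56 - 123.17
= 58.3900 MJ

58.3900 MJ


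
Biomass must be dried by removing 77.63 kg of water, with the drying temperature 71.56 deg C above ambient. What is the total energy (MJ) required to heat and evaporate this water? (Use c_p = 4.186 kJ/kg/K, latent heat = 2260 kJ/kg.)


E = m_water * (4.186 * dT + 2260) / 1000
= 77.63 * (4.186 * 71.56 + 2260) / 1000
= 198.6979 MJ

198.6979 MJ


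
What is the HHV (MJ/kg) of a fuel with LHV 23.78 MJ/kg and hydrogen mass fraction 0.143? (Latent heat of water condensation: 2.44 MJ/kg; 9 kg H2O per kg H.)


HHV = LHV + H_frac * 9 * 2.44
= 23.78 + 0.143 * 9 * 2.44
= 26.9203 MJ/kg

26.9203 MJ/kg


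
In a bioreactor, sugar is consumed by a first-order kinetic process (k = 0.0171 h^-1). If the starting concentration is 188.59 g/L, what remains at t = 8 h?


S = S0 * exp(-k * t)
S = 188.59 * exp(-0.0171 * 8)
S = 164.4778 g/L

164.4778 g/L


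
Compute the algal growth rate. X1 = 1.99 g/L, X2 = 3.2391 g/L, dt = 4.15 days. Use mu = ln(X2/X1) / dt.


mu = ln(X2/X1) / dt
= ln(3.2391/1.99) / 4.15
= 0.1174 per day

0.1174 per day


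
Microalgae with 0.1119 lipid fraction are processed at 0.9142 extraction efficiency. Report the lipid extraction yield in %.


Y = lipid_content * extraction_eff * 100
= 0.1119 * 0.9142 * 100
= 10.2299%

10.2299%


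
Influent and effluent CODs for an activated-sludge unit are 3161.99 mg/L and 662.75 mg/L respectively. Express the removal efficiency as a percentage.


eta = (COD_in - COD_out) / COD_in * 100
= (3161.99 - 662.75) / 3161.99 * 100
= 79.0401%

79.0401%


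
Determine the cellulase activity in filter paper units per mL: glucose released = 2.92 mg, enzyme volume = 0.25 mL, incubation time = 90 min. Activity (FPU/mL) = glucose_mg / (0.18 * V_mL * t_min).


Activity = glucose_mg / (0.18 mg/umol * V_mL * t_min)
= 2.92 / (0.18 * 0.25 * 90)
= 0.7210 FPU/mL

0.7210 FPU/mL


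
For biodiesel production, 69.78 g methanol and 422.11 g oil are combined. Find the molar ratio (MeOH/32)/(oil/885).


Molar ratio = n_MeOH / n_oil = (MeOH/32) / (oil/885) = (MeOH * 885) / (32 * oil)
= (69.78 * 885) / (32 * 422.11)
= 4.5719

4.5719


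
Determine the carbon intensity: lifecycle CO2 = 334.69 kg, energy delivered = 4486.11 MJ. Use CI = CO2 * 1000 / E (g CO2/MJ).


CI = CO2 * 1000 / E
= 334.69 * 1000 / 4486.11
= 74.6058 g CO2/MJ

74.6058 g CO2/MJ


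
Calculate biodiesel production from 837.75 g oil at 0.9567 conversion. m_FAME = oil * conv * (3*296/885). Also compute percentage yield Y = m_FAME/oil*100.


m_FAME = oil * conv * (3 * 296 / 885) = oil * conv * (888/885)
= 837.75 * 0.9567 * 888 / 885
= 804.1923 g
Y = m_FAME / oil * 100 = conv * (888/885) * 100
= 0.9567 * 888 / 885 * 100
= 95.99%

804.1923 g FAME; Y = 95.99%


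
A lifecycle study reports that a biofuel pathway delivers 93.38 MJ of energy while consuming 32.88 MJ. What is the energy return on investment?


EROI = E_out / E_in
= 93.38 / 32.88
= 2.8400

2.8400


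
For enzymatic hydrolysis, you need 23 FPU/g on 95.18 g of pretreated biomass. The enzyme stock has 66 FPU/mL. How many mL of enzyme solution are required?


V = dosage * m_sub / activity
V = 23 * 95.18 / 66
V = 33.1688 mL

33.1688 mL


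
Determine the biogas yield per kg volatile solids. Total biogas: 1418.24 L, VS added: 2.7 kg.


Y = V / VS
= 1418.24 / 2.7
= 525.2741 L/kg VS

525.2741 L/kg VS


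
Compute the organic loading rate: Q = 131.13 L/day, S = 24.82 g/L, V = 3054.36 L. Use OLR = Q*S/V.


OLR = Q * S / V
= 131.13 * 24.82 / 3054.36
= 1.0656 g/L/day

1.0656 g/L/day


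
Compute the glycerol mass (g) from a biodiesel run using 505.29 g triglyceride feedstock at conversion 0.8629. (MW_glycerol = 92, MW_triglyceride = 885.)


glycerol = oil * conv * (92/885)
= 505.29 * 0.8629 * 92 / 885
= 45.3258 g

45.3258 g


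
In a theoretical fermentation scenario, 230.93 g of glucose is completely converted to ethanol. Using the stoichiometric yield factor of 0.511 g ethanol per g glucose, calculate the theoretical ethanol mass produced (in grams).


Theoretical ethanol yield: m_EtOH = 0.511 * m_glucose
m_EtOH = 0.511 * 230.93 = 118.0052 g

118.0052 g


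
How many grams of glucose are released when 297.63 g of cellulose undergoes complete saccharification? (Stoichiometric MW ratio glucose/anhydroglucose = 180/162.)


glucose = cellulose * 180/162
= 297.63 * 180/162
= 330.7000 g

330.7000 g


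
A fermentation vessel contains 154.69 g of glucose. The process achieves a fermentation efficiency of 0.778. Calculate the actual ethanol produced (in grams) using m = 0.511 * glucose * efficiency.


Actual ethanol: m = 0.511 * 154.69 * 0.778
m = 61.4982 g

61.4982 g


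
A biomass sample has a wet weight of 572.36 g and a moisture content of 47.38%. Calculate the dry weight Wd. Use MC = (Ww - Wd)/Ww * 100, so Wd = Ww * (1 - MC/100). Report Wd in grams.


Wd = Ww * (1 - MC/100)
= 572.36 * (1 - 47.38/100)
= 301.1758 g

301.1758 g


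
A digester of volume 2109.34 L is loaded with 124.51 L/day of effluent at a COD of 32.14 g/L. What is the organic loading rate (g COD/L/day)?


OLR = Q * S / V
= 124.51 * 32.14 / 2109.34
= 1.8972 g/L/day

1.8972 g/L/day


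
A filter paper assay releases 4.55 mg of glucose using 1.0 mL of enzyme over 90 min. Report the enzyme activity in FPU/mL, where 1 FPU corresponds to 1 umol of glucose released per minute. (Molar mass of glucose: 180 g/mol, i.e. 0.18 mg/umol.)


Activity = glucose_mg / (0.18 mg/umol * V_mL * t_min)
= 4.55 / (0.18 * 1.0 * 90)
= 0.2809 FPU/mL

0.2809 FPU/mL


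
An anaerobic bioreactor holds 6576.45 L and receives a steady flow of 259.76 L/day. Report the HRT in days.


HRT = V / Q
= 6576.45 / 259.76
= 25.3174 days

25.3174 days


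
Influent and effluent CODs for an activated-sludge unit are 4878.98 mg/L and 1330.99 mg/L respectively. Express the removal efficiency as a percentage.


eta = (COD_in - COD_out) / COD_in * 100
= (4878.98 - 1330.99) / 4878.98 * 100
= 72.7199%

72.7199%


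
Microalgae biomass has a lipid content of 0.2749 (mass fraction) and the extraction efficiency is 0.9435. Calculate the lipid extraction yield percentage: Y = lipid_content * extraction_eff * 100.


Y = lipid_content * extraction_eff * 100
= 0.2749 * 0.9435 * 100
= 25.9368%

25.9368%
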